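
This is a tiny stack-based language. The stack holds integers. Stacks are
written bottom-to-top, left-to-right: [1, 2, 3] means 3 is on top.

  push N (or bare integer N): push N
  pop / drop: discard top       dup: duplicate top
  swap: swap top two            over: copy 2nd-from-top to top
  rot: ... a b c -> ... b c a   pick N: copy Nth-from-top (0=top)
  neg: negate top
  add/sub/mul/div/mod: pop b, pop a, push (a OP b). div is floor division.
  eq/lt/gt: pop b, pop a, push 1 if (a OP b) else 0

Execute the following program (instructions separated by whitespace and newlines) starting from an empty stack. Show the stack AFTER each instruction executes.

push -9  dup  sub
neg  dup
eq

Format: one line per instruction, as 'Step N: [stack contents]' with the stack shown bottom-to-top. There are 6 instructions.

Step 1: [-9]
Step 2: [-9, -9]
Step 3: [0]
Step 4: [0]
Step 5: [0, 0]
Step 6: [1]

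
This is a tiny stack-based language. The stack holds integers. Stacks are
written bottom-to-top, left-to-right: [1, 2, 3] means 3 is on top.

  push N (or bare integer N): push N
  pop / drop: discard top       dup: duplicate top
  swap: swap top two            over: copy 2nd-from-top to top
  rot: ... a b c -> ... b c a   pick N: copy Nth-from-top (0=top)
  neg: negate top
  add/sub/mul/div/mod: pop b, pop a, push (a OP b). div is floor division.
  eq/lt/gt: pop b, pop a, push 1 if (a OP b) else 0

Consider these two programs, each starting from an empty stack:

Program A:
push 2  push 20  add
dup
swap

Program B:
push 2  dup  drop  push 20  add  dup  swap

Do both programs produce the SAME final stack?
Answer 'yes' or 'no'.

Answer: yes

Derivation:
Program A trace:
  After 'push 2': [2]
  After 'push 20': [2, 20]
  After 'add': [22]
  After 'dup': [22, 22]
  After 'swap': [22, 22]
Program A final stack: [22, 22]

Program B trace:
  After 'push 2': [2]
  After 'dup': [2, 2]
  After 'drop': [2]
  After 'push 20': [2, 20]
  After 'add': [22]
  After 'dup': [22, 22]
  After 'swap': [22, 22]
Program B final stack: [22, 22]
Same: yes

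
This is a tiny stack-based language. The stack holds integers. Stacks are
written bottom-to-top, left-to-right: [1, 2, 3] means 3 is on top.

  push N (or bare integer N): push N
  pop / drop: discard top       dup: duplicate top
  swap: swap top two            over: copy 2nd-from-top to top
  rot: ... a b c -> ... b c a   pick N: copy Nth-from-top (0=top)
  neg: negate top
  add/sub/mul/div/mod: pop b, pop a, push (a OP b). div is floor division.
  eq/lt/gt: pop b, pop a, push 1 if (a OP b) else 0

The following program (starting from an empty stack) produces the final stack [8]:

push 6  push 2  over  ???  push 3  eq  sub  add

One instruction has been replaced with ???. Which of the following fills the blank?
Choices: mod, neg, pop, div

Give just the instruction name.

Stack before ???: [6, 2, 6]
Stack after ???:  [6, 2, -6]
Checking each choice:
  mod: stack underflow (need 2, have 1)
  neg: MATCH
  pop: stack underflow (need 2, have 1)
  div: stack underflow (need 2, have 1)


Answer: neg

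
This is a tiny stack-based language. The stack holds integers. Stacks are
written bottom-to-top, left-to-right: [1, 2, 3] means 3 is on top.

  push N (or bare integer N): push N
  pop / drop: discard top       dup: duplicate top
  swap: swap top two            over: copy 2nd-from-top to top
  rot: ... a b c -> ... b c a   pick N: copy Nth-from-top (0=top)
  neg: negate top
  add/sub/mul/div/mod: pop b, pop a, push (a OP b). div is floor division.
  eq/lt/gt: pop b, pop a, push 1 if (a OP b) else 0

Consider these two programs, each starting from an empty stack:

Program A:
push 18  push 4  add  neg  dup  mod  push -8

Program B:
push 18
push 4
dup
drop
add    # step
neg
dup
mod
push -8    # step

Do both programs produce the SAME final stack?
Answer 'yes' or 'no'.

Answer: yes

Derivation:
Program A trace:
  After 'push 18': [18]
  After 'push 4': [18, 4]
  After 'add': [22]
  After 'neg': [-22]
  After 'dup': [-22, -22]
  After 'mod': [0]
  After 'push -8': [0, -8]
Program A final stack: [0, -8]

Program B trace:
  After 'push 18': [18]
  After 'push 4': [18, 4]
  After 'dup': [18, 4, 4]
  After 'drop': [18, 4]
  After 'add': [22]
  After 'neg': [-22]
  After 'dup': [-22, -22]
  After 'mod': [0]
  After 'push -8': [0, -8]
Program B final stack: [0, -8]
Same: yes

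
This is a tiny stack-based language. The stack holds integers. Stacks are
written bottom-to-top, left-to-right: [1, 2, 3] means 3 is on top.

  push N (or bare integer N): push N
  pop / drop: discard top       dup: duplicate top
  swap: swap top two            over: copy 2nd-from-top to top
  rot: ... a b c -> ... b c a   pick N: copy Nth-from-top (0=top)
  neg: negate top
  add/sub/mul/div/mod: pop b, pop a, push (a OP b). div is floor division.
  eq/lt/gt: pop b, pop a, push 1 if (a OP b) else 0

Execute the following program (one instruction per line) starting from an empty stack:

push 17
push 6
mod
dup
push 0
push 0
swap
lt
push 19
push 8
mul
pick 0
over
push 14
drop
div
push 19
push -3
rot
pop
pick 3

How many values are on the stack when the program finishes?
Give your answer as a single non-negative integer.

Answer: 7

Derivation:
After 'push 17': stack = [17] (depth 1)
After 'push 6': stack = [17, 6] (depth 2)
After 'mod': stack = [5] (depth 1)
After 'dup': stack = [5, 5] (depth 2)
After 'push 0': stack = [5, 5, 0] (depth 3)
After 'push 0': stack = [5, 5, 0, 0] (depth 4)
After 'swap': stack = [5, 5, 0, 0] (depth 4)
After 'lt': stack = [5, 5, 0] (depth 3)
After 'push 19': stack = [5, 5, 0, 19] (depth 4)
After 'push 8': stack = [5, 5, 0, 19, 8] (depth 5)
  ...
After 'pick 0': stack = [5, 5, 0, 152, 152] (depth 5)
After 'over': stack = [5, 5, 0, 152, 152, 152] (depth 6)
After 'push 14': stack = [5, 5, 0, 152, 152, 152, 14] (depth 7)
After 'drop': stack = [5, 5, 0, 152, 152, 152] (depth 6)
After 'div': stack = [5, 5, 0, 152, 1] (depth 5)
After 'push 19': stack = [5, 5, 0, 152, 1, 19] (depth 6)
After 'push -3': stack = [5, 5, 0, 152, 1, 19, -3] (depth 7)
After 'rot': stack = [5, 5, 0, 152, 19, -3, 1] (depth 7)
After 'pop': stack = [5, 5, 0, 152, 19, -3] (depth 6)
After 'pick 3': stack = [5, 5, 0, 152, 19, -3, 0] (depth 7)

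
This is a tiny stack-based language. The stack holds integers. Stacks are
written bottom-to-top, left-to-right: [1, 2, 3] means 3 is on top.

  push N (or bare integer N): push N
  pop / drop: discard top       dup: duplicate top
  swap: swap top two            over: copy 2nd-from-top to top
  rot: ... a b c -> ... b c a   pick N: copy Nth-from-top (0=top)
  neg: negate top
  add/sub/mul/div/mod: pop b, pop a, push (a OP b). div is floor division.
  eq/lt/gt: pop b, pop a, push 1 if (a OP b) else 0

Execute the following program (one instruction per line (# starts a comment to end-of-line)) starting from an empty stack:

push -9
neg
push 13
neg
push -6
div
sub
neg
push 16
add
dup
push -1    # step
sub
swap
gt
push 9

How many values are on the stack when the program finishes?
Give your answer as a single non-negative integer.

After 'push -9': stack = [-9] (depth 1)
After 'neg': stack = [9] (depth 1)
After 'push 13': stack = [9, 13] (depth 2)
After 'neg': stack = [9, -13] (depth 2)
After 'push -6': stack = [9, -13, -6] (depth 3)
After 'div': stack = [9, 2] (depth 2)
After 'sub': stack = [7] (depth 1)
After 'neg': stack = [-7] (depth 1)
After 'push 16': stack = [-7, 16] (depth 2)
After 'add': stack = [9] (depth 1)
After 'dup': stack = [9, 9] (depth 2)
After 'push -1': stack = [9, 9, -1] (depth 3)
After 'sub': stack = [9, 10] (depth 2)
After 'swap': stack = [10, 9] (depth 2)
After 'gt': stack = [1] (depth 1)
After 'push 9': stack = [1, 9] (depth 2)

Answer: 2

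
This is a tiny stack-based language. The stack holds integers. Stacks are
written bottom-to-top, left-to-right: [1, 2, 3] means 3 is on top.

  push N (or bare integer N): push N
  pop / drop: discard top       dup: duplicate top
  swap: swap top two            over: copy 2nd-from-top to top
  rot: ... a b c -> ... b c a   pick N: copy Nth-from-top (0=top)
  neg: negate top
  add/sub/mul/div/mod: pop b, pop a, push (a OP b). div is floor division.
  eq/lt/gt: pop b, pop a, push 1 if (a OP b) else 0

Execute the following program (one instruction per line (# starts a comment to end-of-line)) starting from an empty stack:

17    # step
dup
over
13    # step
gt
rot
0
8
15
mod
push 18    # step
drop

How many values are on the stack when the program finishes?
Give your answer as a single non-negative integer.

Answer: 5

Derivation:
After 'push 17': stack = [17] (depth 1)
After 'dup': stack = [17, 17] (depth 2)
After 'over': stack = [17, 17, 17] (depth 3)
After 'push 13': stack = [17, 17, 17, 13] (depth 4)
After 'gt': stack = [17, 17, 1] (depth 3)
After 'rot': stack = [17, 1, 17] (depth 3)
After 'push 0': stack = [17, 1, 17, 0] (depth 4)
After 'push 8': stack = [17, 1, 17, 0, 8] (depth 5)
After 'push 15': stack = [17, 1, 17, 0, 8, 15] (depth 6)
After 'mod': stack = [17, 1, 17, 0, 8] (depth 5)
After 'push 18': stack = [17, 1, 17, 0, 8, 18] (depth 6)
After 'drop': stack = [17, 1, 17, 0, 8] (depth 5)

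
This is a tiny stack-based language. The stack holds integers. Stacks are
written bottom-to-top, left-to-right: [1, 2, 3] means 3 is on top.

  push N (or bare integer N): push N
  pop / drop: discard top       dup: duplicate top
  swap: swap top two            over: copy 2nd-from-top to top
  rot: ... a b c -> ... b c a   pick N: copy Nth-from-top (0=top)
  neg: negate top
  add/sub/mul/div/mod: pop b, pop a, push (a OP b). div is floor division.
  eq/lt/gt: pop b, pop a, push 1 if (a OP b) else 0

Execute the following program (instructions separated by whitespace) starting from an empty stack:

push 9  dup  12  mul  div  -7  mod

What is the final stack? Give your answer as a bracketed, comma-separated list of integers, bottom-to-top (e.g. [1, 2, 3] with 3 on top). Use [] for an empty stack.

After 'push 9': [9]
After 'dup': [9, 9]
After 'push 12': [9, 9, 12]
After 'mul': [9, 108]
After 'div': [0]
After 'push -7': [0, -7]
After 'mod': [0]

Answer: [0]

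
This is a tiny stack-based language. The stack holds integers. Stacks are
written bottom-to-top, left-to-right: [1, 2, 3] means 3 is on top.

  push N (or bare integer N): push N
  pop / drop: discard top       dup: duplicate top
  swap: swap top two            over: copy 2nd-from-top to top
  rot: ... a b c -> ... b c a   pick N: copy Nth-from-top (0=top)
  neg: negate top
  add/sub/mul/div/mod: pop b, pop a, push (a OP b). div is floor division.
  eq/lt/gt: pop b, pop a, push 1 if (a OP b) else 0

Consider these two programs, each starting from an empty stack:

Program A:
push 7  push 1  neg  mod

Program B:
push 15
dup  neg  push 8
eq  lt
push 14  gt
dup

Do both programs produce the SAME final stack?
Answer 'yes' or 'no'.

Answer: no

Derivation:
Program A trace:
  After 'push 7': [7]
  After 'push 1': [7, 1]
  After 'neg': [7, -1]
  After 'mod': [0]
Program A final stack: [0]

Program B trace:
  After 'push 15': [15]
  After 'dup': [15, 15]
  After 'neg': [15, -15]
  After 'push 8': [15, -15, 8]
  After 'eq': [15, 0]
  After 'lt': [0]
  After 'push 14': [0, 14]
  After 'gt': [0]
  After 'dup': [0, 0]
Program B final stack: [0, 0]
Same: no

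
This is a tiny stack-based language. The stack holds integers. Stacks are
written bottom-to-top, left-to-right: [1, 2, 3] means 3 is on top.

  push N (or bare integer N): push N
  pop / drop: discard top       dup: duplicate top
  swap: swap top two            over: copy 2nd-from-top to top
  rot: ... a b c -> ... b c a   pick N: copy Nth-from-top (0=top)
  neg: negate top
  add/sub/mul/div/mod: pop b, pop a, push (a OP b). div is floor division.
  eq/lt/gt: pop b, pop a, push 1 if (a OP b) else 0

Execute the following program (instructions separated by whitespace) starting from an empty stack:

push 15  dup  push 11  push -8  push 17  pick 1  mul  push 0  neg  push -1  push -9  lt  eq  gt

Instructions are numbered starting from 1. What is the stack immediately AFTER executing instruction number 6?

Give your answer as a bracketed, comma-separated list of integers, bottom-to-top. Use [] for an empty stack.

Answer: [15, 15, 11, -8, 17, -8]

Derivation:
Step 1 ('push 15'): [15]
Step 2 ('dup'): [15, 15]
Step 3 ('push 11'): [15, 15, 11]
Step 4 ('push -8'): [15, 15, 11, -8]
Step 5 ('push 17'): [15, 15, 11, -8, 17]
Step 6 ('pick 1'): [15, 15, 11, -8, 17, -8]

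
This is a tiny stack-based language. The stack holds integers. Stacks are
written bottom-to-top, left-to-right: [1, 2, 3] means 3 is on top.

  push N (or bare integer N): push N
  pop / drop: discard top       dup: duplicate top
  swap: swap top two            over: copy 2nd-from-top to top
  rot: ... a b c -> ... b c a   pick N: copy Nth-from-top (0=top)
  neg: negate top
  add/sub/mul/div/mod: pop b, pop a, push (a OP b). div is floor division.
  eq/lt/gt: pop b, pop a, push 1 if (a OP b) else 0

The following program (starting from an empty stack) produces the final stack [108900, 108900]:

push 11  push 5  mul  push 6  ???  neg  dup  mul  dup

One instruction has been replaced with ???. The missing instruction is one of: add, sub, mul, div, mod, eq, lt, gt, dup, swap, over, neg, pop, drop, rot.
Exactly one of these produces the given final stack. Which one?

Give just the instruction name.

Stack before ???: [55, 6]
Stack after ???:  [330]
The instruction that transforms [55, 6] -> [330] is: mul

Answer: mul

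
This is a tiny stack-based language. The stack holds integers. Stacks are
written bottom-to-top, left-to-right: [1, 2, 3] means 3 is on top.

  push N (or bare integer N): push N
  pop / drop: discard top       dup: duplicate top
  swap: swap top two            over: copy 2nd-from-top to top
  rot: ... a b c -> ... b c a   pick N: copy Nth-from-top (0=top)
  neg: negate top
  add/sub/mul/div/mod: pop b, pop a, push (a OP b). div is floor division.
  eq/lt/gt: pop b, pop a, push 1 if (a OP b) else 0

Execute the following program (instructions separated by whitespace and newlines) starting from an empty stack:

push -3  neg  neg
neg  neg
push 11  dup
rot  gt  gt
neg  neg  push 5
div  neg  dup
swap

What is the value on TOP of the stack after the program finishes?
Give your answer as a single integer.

Answer: 0

Derivation:
After 'push -3': [-3]
After 'neg': [3]
After 'neg': [-3]
After 'neg': [3]
After 'neg': [-3]
After 'push 11': [-3, 11]
After 'dup': [-3, 11, 11]
After 'rot': [11, 11, -3]
After 'gt': [11, 1]
After 'gt': [1]
After 'neg': [-1]
After 'neg': [1]
After 'push 5': [1, 5]
After 'div': [0]
After 'neg': [0]
After 'dup': [0, 0]
After 'swap': [0, 0]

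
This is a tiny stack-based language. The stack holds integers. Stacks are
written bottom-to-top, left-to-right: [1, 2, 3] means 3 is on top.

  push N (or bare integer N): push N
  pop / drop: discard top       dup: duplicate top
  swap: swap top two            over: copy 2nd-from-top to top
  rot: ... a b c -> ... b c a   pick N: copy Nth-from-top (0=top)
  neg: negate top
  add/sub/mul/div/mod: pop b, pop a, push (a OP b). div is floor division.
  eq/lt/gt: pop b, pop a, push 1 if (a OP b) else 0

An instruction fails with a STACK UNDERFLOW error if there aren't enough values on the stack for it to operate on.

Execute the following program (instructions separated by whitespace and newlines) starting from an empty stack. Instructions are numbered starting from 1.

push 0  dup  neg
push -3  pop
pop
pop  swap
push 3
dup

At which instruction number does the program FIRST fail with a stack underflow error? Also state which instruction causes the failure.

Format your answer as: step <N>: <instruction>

Answer: step 8: swap

Derivation:
Step 1 ('push 0'): stack = [0], depth = 1
Step 2 ('dup'): stack = [0, 0], depth = 2
Step 3 ('neg'): stack = [0, 0], depth = 2
Step 4 ('push -3'): stack = [0, 0, -3], depth = 3
Step 5 ('pop'): stack = [0, 0], depth = 2
Step 6 ('pop'): stack = [0], depth = 1
Step 7 ('pop'): stack = [], depth = 0
Step 8 ('swap'): needs 2 value(s) but depth is 0 — STACK UNDERFLOW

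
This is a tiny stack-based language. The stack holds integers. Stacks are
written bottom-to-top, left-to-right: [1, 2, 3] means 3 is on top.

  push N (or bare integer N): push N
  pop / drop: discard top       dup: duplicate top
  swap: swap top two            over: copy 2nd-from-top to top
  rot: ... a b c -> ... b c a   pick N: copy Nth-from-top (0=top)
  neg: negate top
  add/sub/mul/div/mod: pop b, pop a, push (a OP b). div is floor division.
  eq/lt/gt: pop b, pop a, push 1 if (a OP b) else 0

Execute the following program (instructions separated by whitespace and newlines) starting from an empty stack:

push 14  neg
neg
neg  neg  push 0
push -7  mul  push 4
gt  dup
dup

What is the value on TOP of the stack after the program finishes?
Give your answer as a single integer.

After 'push 14': [14]
After 'neg': [-14]
After 'neg': [14]
After 'neg': [-14]
After 'neg': [14]
After 'push 0': [14, 0]
After 'push -7': [14, 0, -7]
After 'mul': [14, 0]
After 'push 4': [14, 0, 4]
After 'gt': [14, 0]
After 'dup': [14, 0, 0]
After 'dup': [14, 0, 0, 0]

Answer: 0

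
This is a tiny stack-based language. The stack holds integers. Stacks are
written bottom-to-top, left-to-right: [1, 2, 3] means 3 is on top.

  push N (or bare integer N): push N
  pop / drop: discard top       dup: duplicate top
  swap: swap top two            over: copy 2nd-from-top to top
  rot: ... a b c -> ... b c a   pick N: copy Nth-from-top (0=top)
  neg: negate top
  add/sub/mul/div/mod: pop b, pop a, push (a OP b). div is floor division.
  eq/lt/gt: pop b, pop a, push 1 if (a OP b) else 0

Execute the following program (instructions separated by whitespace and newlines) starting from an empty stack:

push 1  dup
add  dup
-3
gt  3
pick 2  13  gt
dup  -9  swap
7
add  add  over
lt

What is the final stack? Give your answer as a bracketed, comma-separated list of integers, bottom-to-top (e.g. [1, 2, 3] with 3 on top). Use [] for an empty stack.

Answer: [2, 1, 3, 0, 1]

Derivation:
After 'push 1': [1]
After 'dup': [1, 1]
After 'add': [2]
After 'dup': [2, 2]
After 'push -3': [2, 2, -3]
After 'gt': [2, 1]
After 'push 3': [2, 1, 3]
After 'pick 2': [2, 1, 3, 2]
After 'push 13': [2, 1, 3, 2, 13]
After 'gt': [2, 1, 3, 0]
After 'dup': [2, 1, 3, 0, 0]
After 'push -9': [2, 1, 3, 0, 0, -9]
After 'swap': [2, 1, 3, 0, -9, 0]
After 'push 7': [2, 1, 3, 0, -9, 0, 7]
After 'add': [2, 1, 3, 0, -9, 7]
After 'add': [2, 1, 3, 0, -2]
After 'over': [2, 1, 3, 0, -2, 0]
After 'lt': [2, 1, 3, 0, 1]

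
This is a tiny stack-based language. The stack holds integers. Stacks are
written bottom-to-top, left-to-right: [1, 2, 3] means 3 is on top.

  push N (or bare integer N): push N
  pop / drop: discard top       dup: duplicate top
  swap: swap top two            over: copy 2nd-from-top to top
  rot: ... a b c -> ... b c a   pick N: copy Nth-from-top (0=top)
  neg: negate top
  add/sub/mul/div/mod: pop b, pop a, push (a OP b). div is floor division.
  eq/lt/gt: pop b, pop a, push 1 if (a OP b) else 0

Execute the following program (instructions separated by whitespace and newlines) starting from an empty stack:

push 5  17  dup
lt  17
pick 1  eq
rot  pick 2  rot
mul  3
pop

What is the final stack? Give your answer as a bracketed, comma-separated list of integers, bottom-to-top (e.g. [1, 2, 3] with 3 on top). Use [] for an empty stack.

Answer: [0, 5, 0]

Derivation:
After 'push 5': [5]
After 'push 17': [5, 17]
After 'dup': [5, 17, 17]
After 'lt': [5, 0]
After 'push 17': [5, 0, 17]
After 'pick 1': [5, 0, 17, 0]
After 'eq': [5, 0, 0]
After 'rot': [0, 0, 5]
After 'pick 2': [0, 0, 5, 0]
After 'rot': [0, 5, 0, 0]
After 'mul': [0, 5, 0]
After 'push 3': [0, 5, 0, 3]
After 'pop': [0, 5, 0]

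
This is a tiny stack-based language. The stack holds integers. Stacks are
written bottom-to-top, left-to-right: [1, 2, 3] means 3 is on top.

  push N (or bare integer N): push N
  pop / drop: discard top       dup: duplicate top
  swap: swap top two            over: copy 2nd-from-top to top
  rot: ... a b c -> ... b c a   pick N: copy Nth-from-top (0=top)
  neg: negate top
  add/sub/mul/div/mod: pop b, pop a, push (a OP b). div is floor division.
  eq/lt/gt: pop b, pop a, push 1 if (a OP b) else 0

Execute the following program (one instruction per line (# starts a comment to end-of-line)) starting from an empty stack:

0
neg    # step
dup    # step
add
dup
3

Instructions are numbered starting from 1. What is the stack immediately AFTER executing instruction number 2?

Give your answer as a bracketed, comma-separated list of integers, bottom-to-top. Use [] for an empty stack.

Step 1 ('0'): [0]
Step 2 ('neg'): [0]

Answer: [0]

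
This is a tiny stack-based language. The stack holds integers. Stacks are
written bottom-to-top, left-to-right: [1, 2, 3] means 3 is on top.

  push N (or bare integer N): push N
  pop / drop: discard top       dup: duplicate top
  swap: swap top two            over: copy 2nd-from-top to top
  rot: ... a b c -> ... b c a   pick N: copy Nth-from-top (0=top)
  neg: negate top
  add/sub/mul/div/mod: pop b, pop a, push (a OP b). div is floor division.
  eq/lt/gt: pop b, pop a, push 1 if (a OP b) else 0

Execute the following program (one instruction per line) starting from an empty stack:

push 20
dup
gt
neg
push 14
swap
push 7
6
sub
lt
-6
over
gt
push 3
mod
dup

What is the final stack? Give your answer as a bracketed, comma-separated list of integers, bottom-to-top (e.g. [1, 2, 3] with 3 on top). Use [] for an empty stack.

Answer: [14, 1, 0, 0]

Derivation:
After 'push 20': [20]
After 'dup': [20, 20]
After 'gt': [0]
After 'neg': [0]
After 'push 14': [0, 14]
After 'swap': [14, 0]
After 'push 7': [14, 0, 7]
After 'push 6': [14, 0, 7, 6]
After 'sub': [14, 0, 1]
After 'lt': [14, 1]
After 'push -6': [14, 1, -6]
After 'over': [14, 1, -6, 1]
After 'gt': [14, 1, 0]
After 'push 3': [14, 1, 0, 3]
After 'mod': [14, 1, 0]
After 'dup': [14, 1, 0, 0]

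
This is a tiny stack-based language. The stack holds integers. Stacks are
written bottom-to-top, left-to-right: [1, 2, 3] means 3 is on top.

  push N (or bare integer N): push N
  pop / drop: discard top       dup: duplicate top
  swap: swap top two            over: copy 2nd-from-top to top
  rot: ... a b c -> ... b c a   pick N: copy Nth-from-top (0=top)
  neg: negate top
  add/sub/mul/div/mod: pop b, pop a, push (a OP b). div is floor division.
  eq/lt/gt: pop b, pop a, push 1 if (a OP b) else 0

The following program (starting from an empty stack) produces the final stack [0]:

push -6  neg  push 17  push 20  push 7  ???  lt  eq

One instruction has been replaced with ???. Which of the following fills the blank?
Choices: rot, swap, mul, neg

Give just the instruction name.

Answer: mul

Derivation:
Stack before ???: [6, 17, 20, 7]
Stack after ???:  [6, 17, 140]
Checking each choice:
  rot: produces [6, 0]
  swap: produces [6, 0]
  mul: MATCH
  neg: produces [6, 0]


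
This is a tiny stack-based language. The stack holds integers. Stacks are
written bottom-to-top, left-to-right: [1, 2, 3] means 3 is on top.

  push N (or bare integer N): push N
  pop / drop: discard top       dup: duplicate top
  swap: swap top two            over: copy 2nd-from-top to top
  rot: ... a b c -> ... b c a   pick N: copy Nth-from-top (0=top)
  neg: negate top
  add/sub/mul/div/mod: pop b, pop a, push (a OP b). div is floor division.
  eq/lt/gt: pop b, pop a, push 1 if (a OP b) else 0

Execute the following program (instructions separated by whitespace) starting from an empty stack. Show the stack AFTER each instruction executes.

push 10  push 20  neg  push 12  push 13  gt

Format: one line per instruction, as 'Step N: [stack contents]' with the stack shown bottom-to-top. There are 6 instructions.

Step 1: [10]
Step 2: [10, 20]
Step 3: [10, -20]
Step 4: [10, -20, 12]
Step 5: [10, -20, 12, 13]
Step 6: [10, -20, 0]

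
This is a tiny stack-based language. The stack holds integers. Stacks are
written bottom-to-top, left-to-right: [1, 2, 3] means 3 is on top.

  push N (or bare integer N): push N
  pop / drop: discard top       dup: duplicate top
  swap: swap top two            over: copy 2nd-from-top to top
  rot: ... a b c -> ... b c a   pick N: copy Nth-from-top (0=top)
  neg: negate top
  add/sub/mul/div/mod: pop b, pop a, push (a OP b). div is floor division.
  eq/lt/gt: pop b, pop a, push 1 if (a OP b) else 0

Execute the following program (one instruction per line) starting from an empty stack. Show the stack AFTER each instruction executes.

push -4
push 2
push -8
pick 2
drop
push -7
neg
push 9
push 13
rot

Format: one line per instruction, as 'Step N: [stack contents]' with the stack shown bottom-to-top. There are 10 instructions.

Step 1: [-4]
Step 2: [-4, 2]
Step 3: [-4, 2, -8]
Step 4: [-4, 2, -8, -4]
Step 5: [-4, 2, -8]
Step 6: [-4, 2, -8, -7]
Step 7: [-4, 2, -8, 7]
Step 8: [-4, 2, -8, 7, 9]
Step 9: [-4, 2, -8, 7, 9, 13]
Step 10: [-4, 2, -8, 9, 13, 7]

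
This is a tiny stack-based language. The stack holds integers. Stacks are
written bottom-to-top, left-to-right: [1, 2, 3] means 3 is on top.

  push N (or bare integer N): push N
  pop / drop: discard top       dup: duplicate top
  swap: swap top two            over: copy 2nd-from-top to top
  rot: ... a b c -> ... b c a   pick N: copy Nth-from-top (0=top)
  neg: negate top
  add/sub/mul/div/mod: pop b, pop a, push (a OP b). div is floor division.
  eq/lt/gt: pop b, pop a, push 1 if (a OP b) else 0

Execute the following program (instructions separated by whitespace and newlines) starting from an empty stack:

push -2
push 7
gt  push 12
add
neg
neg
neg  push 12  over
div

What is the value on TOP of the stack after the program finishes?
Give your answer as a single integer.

Answer: -1

Derivation:
After 'push -2': [-2]
After 'push 7': [-2, 7]
After 'gt': [0]
After 'push 12': [0, 12]
After 'add': [12]
After 'neg': [-12]
After 'neg': [12]
After 'neg': [-12]
After 'push 12': [-12, 12]
After 'over': [-12, 12, -12]
After 'div': [-12, -1]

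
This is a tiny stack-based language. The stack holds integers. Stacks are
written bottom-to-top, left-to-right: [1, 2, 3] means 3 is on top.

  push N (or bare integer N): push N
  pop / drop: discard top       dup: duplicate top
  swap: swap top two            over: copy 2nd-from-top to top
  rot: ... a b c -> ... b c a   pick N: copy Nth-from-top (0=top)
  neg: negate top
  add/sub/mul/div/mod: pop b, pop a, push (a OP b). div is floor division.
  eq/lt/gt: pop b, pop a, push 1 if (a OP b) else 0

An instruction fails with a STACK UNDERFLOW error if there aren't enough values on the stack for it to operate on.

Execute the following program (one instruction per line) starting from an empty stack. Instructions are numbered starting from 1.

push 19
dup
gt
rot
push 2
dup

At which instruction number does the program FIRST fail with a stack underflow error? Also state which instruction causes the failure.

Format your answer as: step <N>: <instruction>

Step 1 ('push 19'): stack = [19], depth = 1
Step 2 ('dup'): stack = [19, 19], depth = 2
Step 3 ('gt'): stack = [0], depth = 1
Step 4 ('rot'): needs 3 value(s) but depth is 1 — STACK UNDERFLOW

Answer: step 4: rot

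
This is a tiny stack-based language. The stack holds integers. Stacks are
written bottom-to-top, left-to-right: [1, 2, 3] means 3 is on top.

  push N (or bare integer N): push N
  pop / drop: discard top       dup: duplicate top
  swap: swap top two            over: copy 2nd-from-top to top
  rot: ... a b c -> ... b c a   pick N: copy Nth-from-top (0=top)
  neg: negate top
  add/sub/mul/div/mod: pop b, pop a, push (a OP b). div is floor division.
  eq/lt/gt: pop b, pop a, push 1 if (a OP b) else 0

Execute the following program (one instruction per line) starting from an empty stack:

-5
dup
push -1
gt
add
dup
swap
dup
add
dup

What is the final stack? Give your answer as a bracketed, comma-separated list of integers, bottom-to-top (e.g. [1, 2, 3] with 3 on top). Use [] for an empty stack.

After 'push -5': [-5]
After 'dup': [-5, -5]
After 'push -1': [-5, -5, -1]
After 'gt': [-5, 0]
After 'add': [-5]
After 'dup': [-5, -5]
After 'swap': [-5, -5]
After 'dup': [-5, -5, -5]
After 'add': [-5, -10]
After 'dup': [-5, -10, -10]

Answer: [-5, -10, -10]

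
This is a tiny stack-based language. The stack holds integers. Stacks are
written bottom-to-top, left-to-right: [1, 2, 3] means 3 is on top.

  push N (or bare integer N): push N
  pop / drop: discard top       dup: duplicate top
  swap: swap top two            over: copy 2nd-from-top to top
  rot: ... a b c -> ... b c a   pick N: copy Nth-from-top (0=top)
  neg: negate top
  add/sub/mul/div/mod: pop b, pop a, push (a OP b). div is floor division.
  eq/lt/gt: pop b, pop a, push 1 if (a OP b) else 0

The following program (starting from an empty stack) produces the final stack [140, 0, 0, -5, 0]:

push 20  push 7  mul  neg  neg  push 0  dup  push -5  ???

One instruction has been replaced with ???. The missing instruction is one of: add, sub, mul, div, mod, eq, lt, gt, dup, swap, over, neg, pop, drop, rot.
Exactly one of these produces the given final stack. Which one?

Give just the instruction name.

Answer: over

Derivation:
Stack before ???: [140, 0, 0, -5]
Stack after ???:  [140, 0, 0, -5, 0]
The instruction that transforms [140, 0, 0, -5] -> [140, 0, 0, -5, 0] is: over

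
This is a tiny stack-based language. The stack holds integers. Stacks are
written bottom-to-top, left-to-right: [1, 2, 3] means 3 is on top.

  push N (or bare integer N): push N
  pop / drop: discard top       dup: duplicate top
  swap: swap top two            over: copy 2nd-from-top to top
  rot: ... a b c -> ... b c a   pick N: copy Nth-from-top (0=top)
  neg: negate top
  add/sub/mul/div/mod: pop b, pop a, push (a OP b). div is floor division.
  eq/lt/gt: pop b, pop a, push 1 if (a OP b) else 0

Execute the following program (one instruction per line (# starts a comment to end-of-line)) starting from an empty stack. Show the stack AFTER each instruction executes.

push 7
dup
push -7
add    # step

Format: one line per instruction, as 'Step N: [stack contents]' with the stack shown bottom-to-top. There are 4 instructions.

Step 1: [7]
Step 2: [7, 7]
Step 3: [7, 7, -7]
Step 4: [7, 0]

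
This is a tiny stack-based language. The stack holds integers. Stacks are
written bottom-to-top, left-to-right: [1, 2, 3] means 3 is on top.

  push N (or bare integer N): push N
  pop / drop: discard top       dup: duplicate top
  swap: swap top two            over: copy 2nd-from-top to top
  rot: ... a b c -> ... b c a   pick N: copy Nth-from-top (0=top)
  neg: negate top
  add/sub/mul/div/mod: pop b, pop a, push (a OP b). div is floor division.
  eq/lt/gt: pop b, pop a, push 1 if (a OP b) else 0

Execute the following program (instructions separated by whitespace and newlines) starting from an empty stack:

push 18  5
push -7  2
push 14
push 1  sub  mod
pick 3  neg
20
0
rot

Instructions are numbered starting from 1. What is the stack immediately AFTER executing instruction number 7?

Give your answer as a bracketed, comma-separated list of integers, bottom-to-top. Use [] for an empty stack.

Step 1 ('push 18'): [18]
Step 2 ('5'): [18, 5]
Step 3 ('push -7'): [18, 5, -7]
Step 4 ('2'): [18, 5, -7, 2]
Step 5 ('push 14'): [18, 5, -7, 2, 14]
Step 6 ('push 1'): [18, 5, -7, 2, 14, 1]
Step 7 ('sub'): [18, 5, -7, 2, 13]

Answer: [18, 5, -7, 2, 13]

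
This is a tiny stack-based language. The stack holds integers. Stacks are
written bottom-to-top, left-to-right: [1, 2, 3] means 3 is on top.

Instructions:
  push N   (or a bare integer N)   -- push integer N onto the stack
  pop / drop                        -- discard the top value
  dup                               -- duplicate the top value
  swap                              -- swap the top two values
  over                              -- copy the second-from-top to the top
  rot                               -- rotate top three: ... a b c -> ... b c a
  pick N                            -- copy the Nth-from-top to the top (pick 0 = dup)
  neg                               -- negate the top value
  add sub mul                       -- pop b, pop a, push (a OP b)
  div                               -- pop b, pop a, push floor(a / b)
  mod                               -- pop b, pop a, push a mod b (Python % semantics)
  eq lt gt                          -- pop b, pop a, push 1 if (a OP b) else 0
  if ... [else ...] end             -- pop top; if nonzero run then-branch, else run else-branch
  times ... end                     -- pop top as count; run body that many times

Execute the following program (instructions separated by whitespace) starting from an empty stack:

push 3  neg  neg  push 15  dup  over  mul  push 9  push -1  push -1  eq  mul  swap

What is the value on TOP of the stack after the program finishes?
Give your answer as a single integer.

Answer: 225

Derivation:
After 'push 3': [3]
After 'neg': [-3]
After 'neg': [3]
After 'push 15': [3, 15]
After 'dup': [3, 15, 15]
After 'over': [3, 15, 15, 15]
After 'mul': [3, 15, 225]
After 'push 9': [3, 15, 225, 9]
After 'push -1': [3, 15, 225, 9, -1]
After 'push -1': [3, 15, 225, 9, -1, -1]
After 'eq': [3, 15, 225, 9, 1]
After 'mul': [3, 15, 225, 9]
After 'swap': [3, 15, 9, 225]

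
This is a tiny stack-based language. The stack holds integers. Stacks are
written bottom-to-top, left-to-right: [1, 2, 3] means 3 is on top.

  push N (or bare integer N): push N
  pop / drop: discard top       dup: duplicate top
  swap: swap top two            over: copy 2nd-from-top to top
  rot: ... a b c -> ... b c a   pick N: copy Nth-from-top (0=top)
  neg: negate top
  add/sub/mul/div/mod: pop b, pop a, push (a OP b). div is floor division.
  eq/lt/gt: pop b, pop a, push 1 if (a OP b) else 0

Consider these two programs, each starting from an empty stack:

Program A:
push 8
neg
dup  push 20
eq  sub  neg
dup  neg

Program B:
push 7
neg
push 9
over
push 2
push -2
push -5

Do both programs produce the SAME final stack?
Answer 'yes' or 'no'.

Answer: no

Derivation:
Program A trace:
  After 'push 8': [8]
  After 'neg': [-8]
  After 'dup': [-8, -8]
  After 'push 20': [-8, -8, 20]
  After 'eq': [-8, 0]
  After 'sub': [-8]
  After 'neg': [8]
  After 'dup': [8, 8]
  After 'neg': [8, -8]
Program A final stack: [8, -8]

Program B trace:
  After 'push 7': [7]
  After 'neg': [-7]
  After 'push 9': [-7, 9]
  After 'over': [-7, 9, -7]
  After 'push 2': [-7, 9, -7, 2]
  After 'push -2': [-7, 9, -7, 2, -2]
  After 'push -5': [-7, 9, -7, 2, -2, -5]
Program B final stack: [-7, 9, -7, 2, -2, -5]
Same: no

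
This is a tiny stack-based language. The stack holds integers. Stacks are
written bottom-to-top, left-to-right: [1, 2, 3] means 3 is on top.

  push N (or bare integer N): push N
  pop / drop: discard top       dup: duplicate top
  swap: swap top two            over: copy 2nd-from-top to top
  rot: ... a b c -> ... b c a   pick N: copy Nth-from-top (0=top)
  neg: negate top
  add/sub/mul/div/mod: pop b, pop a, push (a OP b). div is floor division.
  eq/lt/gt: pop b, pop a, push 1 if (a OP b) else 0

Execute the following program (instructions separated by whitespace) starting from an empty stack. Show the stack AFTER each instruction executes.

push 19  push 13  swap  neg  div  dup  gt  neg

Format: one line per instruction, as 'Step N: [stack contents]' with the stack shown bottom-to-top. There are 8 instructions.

Step 1: [19]
Step 2: [19, 13]
Step 3: [13, 19]
Step 4: [13, -19]
Step 5: [-1]
Step 6: [-1, -1]
Step 7: [0]
Step 8: [0]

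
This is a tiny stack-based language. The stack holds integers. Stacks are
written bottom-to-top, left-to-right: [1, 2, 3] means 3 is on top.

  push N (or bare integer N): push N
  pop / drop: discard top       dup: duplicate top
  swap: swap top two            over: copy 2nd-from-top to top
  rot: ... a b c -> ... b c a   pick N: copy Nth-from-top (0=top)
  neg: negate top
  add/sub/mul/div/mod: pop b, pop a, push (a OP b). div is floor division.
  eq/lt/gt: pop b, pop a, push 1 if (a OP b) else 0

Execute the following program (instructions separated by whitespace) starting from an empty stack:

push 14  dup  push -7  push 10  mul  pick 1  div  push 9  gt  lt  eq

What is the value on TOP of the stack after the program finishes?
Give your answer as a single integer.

After 'push 14': [14]
After 'dup': [14, 14]
After 'push -7': [14, 14, -7]
After 'push 10': [14, 14, -7, 10]
After 'mul': [14, 14, -70]
After 'pick 1': [14, 14, -70, 14]
After 'div': [14, 14, -5]
After 'push 9': [14, 14, -5, 9]
After 'gt': [14, 14, 0]
After 'lt': [14, 0]
After 'eq': [0]

Answer: 0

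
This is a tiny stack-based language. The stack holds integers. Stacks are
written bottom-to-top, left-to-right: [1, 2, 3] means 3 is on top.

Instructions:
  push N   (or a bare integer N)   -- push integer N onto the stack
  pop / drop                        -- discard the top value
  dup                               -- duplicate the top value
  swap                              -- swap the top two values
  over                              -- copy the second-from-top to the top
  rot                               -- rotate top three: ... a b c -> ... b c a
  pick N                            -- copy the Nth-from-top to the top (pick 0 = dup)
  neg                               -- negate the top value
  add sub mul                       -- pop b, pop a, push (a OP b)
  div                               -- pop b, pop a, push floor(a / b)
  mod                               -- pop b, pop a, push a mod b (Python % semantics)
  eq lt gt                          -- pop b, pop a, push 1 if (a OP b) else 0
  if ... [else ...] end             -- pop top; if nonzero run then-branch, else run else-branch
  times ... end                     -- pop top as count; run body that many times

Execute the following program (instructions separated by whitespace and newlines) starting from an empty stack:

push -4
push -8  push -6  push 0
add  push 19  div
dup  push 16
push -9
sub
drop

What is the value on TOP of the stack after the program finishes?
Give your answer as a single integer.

After 'push -4': [-4]
After 'push -8': [-4, -8]
After 'push -6': [-4, -8, -6]
After 'push 0': [-4, -8, -6, 0]
After 'add': [-4, -8, -6]
After 'push 19': [-4, -8, -6, 19]
After 'div': [-4, -8, -1]
After 'dup': [-4, -8, -1, -1]
After 'push 16': [-4, -8, -1, -1, 16]
After 'push -9': [-4, -8, -1, -1, 16, -9]
After 'sub': [-4, -8, -1, -1, 25]
After 'drop': [-4, -8, -1, -1]

Answer: -1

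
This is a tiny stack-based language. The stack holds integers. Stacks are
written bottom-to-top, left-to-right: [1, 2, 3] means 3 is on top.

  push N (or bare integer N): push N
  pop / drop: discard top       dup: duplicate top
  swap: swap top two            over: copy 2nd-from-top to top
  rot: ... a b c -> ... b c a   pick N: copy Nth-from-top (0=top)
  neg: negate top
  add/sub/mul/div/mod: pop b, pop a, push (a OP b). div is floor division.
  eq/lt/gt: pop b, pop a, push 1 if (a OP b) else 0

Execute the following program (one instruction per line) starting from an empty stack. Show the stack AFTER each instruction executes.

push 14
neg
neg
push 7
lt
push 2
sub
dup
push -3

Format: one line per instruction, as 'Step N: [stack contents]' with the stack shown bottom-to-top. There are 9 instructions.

Step 1: [14]
Step 2: [-14]
Step 3: [14]
Step 4: [14, 7]
Step 5: [0]
Step 6: [0, 2]
Step 7: [-2]
Step 8: [-2, -2]
Step 9: [-2, -2, -3]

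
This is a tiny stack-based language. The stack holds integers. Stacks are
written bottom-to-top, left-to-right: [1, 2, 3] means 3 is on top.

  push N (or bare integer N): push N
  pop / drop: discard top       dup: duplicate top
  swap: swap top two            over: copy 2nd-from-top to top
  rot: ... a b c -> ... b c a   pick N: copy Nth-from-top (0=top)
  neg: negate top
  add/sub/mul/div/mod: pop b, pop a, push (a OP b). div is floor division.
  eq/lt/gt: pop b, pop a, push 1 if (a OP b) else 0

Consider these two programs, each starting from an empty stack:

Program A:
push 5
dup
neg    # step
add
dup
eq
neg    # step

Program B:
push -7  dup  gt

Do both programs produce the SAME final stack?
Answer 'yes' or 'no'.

Program A trace:
  After 'push 5': [5]
  After 'dup': [5, 5]
  After 'neg': [5, -5]
  After 'add': [0]
  After 'dup': [0, 0]
  After 'eq': [1]
  After 'neg': [-1]
Program A final stack: [-1]

Program B trace:
  After 'push -7': [-7]
  After 'dup': [-7, -7]
  After 'gt': [0]
Program B final stack: [0]
Same: no

Answer: no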